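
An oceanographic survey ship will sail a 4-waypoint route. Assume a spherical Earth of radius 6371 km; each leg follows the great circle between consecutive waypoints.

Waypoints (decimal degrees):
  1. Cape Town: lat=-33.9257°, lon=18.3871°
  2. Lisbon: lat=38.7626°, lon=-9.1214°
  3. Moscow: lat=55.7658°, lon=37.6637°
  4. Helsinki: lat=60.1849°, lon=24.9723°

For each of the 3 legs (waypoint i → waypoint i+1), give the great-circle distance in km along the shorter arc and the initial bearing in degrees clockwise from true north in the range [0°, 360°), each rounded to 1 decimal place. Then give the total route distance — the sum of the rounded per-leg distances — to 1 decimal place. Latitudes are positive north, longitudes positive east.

Leg 1: φ1=-0.5921152, φ2=0.6765350, Δφ=1.2686502, Δλ=-0.4801139 rad; a=sin²(Δφ/2)+cosφ1·cosφ2·sin²(Δλ/2)=0.3877894852; c=2·atan2(√a, √(1-a))=1.344447456; dist=6371·c=8565.475 ≈ 8565.5 km; running total=8565.5 km
Leg 1 bearing: y=sinΔλ·cosφ2=-0.36014961, x=cosφ1·sinφ2-sinφ1·cosφ2·cosΔλ=0.90549846; θ=atan2(y, x)=-21.6895° <0 so +360° → 338.3105° ≈ 338.3°
Leg 2: φ1=0.6765350, φ2=0.9732968, Δφ=0.2967618, Δλ=0.8165540 rad; a=sin²(Δφ/2)+cosφ1·cosφ2·sin²(Δλ/2)=0.0910036945; c=2·atan2(√a, √(1-a))=0.612883740; dist=6371·c=3904.682 ≈ 3904.7 km; running total=12470.2 km
Leg 2 bearing: y=sinΔλ·cosφ2=0.41000079, x=cosφ1·sinφ2-sinφ1·cosφ2·cosΔλ=0.40346925; θ=atan2(y, x)=45.4600° ≈ 45.5°
Leg 3: φ1=0.9732968, φ2=1.0504247, Δφ=0.0771278, Δλ=-0.2215067 rad; a=sin²(Δφ/2)+cosφ1·cosφ2·sin²(Δλ/2)=0.0049035000; c=2·atan2(√a, √(1-a))=0.140164700; dist=6371·c=892.989 ≈ 893.0 km; running total=13363.2 km
Leg 3 bearing: y=sinΔλ·cosφ2=-0.10923531, x=cosφ1·sinφ2-sinφ1·cosφ2·cosΔλ=0.08709460; θ=atan2(y, x)=-51.4342° <0 so +360° → 308.5658° ≈ 308.6°

Leg 1: dist=8565.5 km, bearing=338.3°
Leg 2: dist=3904.7 km, bearing=45.5°
Leg 3: dist=893.0 km, bearing=308.6°
Total: 13363.2 km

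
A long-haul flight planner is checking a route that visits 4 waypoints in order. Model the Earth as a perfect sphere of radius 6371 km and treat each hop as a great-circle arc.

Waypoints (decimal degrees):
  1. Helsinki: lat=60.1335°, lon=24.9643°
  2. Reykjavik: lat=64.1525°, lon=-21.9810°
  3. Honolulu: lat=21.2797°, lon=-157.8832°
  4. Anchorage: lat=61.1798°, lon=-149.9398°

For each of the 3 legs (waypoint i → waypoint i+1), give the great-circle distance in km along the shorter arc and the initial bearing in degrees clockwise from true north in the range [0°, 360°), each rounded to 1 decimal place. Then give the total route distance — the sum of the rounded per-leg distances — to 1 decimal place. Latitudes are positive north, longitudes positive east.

Leg 1: dist=2421.2 km, bearing=300.8°
Leg 2: dist=9785.4 km, bearing=319.5°
Leg 3: dist=4479.3 km, bearing=5.9°
Total: 16685.9 km

Leg 1: φ1=1.0495276, φ2=1.1196723, Δφ=0.0701448, Δλ=-0.8193501 rad; a=sin²(Δφ/2)+cosφ1·cosφ2·sin²(Δλ/2)=0.0356742119; c=2·atan2(√a, √(1-a))=0.380035207; dist=6371·c=2421.204 ≈ 2421.2 km; running total=2421.2 km
Leg 1 bearing: y=sinΔλ·cosφ2=-0.31856963, x=cosφ1·sinφ2-sinφ1·cosφ2·cosΔλ=0.19005168; θ=atan2(y, x)=-59.1806° <0 so +360° → 300.8194° ≈ 300.8°
Leg 2: φ1=1.1196723, φ2=0.3714008, Δφ=-0.7482715, Δλ=-2.3719409 rad; a=sin²(Δφ/2)+cosφ1·cosφ2·sin²(Δλ/2)=0.4825688636; c=2·atan2(√a, √(1-a))=1.535926988; dist=6371·c=9785.391 ≈ 9785.4 km; running total=12206.6 km
Leg 2 bearing: y=sinΔλ·cosφ2=-0.64843968, x=cosφ1·sinφ2-sinφ1·cosφ2·cosΔλ=0.76046736; θ=atan2(y, x)=-40.4538° <0 so +360° → 319.5462° ≈ 319.5°
Leg 3: φ1=0.3714008, φ2=1.0677889, Δφ=0.6963881, Δλ=0.1386385 rad; a=sin²(Δφ/2)+cosφ1·cosφ2·sin²(Δλ/2)=0.1185729839; c=2·atan2(√a, √(1-a))=0.703080526; dist=6371·c=4479.326 ≈ 4479.3 km; running total=16685.9 km
Leg 3 bearing: y=sinΔλ·cosφ2=0.06661854, x=cosφ1·sinφ2-sinφ1·cosφ2·cosΔλ=0.64312961; θ=atan2(y, x)=5.9139° ≈ 5.9°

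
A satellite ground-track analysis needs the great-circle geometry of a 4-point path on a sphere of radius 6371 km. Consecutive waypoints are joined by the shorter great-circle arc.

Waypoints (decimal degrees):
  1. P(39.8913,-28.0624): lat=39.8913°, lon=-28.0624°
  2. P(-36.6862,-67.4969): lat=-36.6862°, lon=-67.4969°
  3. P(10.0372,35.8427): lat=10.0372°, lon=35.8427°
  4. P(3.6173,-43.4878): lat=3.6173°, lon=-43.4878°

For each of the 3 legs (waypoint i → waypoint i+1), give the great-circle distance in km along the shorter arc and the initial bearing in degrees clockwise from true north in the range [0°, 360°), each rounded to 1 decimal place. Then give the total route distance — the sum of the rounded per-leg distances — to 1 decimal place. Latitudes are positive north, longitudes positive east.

Leg 1: φ1=0.6962345, φ2=-0.6402950, Δφ=-1.3365295, Δλ=-0.6882619 rad; a=sin²(Δφ/2)+cosφ1·cosφ2·sin²(Δλ/2)=0.4539692419; c=2·atan2(√a, √(1-a))=1.478604270; dist=6371·c=9420.188 ≈ 9420.2 km; running total=9420.2 km
Leg 1 bearing: y=sinΔλ·cosφ2=-0.50937585, x=cosφ1·sinφ2-sinφ1·cosφ2·cosΔλ=-0.85560559; θ=atan2(y, x)=-149.2330° <0 so +360° → 210.7670° ≈ 210.8°
Leg 2: φ1=-0.6402950, φ2=0.1751822, Δφ=0.8154772, Δλ=1.8036163 rad; a=sin²(Δφ/2)+cosφ1·cosφ2·sin²(Δλ/2)=0.6431569498; c=2·atan2(√a, √(1-a))=1.861173783; dist=6371·c=11857.538 ≈ 11857.5 km; running total=21277.7 km
Leg 2 bearing: y=sinΔλ·cosφ2=0.95812738, x=cosφ1·sinφ2-sinφ1·cosφ2·cosΔλ=0.00403338; θ=atan2(y, x)=89.7588° ≈ 89.8°
Leg 3: φ1=0.1751822, φ2=0.0631338, Δφ=-0.1120484, Δλ=-1.3845784 rad; a=sin²(Δφ/2)+cosφ1·cosφ2·sin²(Δλ/2)=0.4035286124; c=2·atan2(√a, √(1-a))=1.376635931; dist=6371·c=8770.548 ≈ 8770.5 km; running total=30048.2 km
Leg 3 bearing: y=sinΔλ·cosφ2=-0.98075366, x=cosφ1·sinφ2-sinφ1·cosφ2·cosΔλ=0.02992231; θ=atan2(y, x)=-88.2525° <0 so +360° → 271.7475° ≈ 271.7°

Leg 1: dist=9420.2 km, bearing=210.8°
Leg 2: dist=11857.5 km, bearing=89.8°
Leg 3: dist=8770.5 km, bearing=271.7°
Total: 30048.2 km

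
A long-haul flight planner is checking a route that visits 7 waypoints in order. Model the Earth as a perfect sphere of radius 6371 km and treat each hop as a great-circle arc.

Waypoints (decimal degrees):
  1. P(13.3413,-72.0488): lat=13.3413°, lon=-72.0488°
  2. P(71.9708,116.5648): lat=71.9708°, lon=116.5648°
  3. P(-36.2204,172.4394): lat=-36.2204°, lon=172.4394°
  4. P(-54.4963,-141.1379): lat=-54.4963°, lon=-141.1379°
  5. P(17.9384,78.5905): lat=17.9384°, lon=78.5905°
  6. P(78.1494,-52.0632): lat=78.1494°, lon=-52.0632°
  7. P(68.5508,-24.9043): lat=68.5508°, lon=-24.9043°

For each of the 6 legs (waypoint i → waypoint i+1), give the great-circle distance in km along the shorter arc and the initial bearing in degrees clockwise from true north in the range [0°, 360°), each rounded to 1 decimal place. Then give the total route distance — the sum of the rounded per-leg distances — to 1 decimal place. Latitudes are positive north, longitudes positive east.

Leg 1: φ1=0.2328496, φ2=1.2561274, Δφ=1.0232778, Δλ=3.2919283 rad; a=sin²(Δφ/2)+cosφ1·cosφ2·sin²(Δλ/2)=0.5391656646; c=2·atan2(√a, √(1-a))=1.649207982; dist=6371·c=10507.104 ≈ 10507.1 km; running total=10507.1 km
Leg 1 bearing: y=sinΔλ·cosφ2=-0.04635407, x=cosφ1·sinφ2-sinφ1·cosφ2·cosΔλ=0.99584914; θ=atan2(y, x)=-2.6650° <0 so +360° → 357.3350° ≈ 357.3°
Leg 2: φ1=1.2561274, φ2=-0.6321652, Δφ=-1.8882927, Δλ=0.9751957 rad; a=sin²(Δφ/2)+cosφ1·cosφ2·sin²(Δλ/2)=0.7109008051; c=2·atan2(√a, √(1-a))=2.006227754; dist=6371·c=12781.677 ≈ 12781.7 km; running total=23288.8 km
Leg 2 bearing: y=sinΔλ·cosφ2=0.66783708, x=cosφ1·sinφ2-sinφ1·cosφ2·cosΔλ=-0.61325120; θ=atan2(y, x)=132.5602° ≈ 132.6°
Leg 3: φ1=-0.6321652, φ2=-0.9511399, Δφ=-0.3189746, Δλ=-5.4729563 rad; a=sin²(Δφ/2)+cosφ1·cosφ2·sin²(Δλ/2)=0.0979989169; c=2·atan2(√a, √(1-a))=0.636800853; dist=6371·c=4057.058 ≈ 4057.1 km; running total=27345.9 km
Leg 3 bearing: y=sinΔλ·cosφ2=0.42072545, x=cosφ1·sinφ2-sinφ1·cosφ2·cosΔλ=-0.42020306; θ=atan2(y, x)=134.9644° ≈ 135.0°
Leg 4: φ1=-0.9511399, φ2=0.3130841, Δφ=1.2642240, Δλ=3.8349840 rad; a=sin²(Δφ/2)+cosφ1·cosφ2·sin²(Δλ/2)=0.8378340462; c=2·atan2(√a, √(1-a))=2.312666902; dist=6371·c=14734.001 ≈ 14734.0 km; running total=42079.9 km
Leg 4 bearing: y=sinΔλ·cosφ2=-0.60807892, x=cosφ1·sinφ2-sinφ1·cosφ2·cosΔλ=-0.41678850; θ=atan2(y, x)=-124.4275° <0 so +360° → 235.5725° ≈ 235.6°
Leg 5: φ1=0.3130841, φ2=1.3639643, Δφ=1.0508802, Δλ=-2.2803372 rad; a=sin²(Δφ/2)+cosφ1·cosφ2·sin²(Δλ/2)=0.4129278863; c=2·atan2(√a, √(1-a))=1.395759677; dist=6371·c=8892.385 ≈ 8892.4 km; running total=50972.3 km
Leg 5 bearing: y=sinΔλ·cosφ2=-0.15579897, x=cosφ1·sinφ2-sinφ1·cosφ2·cosΔλ=0.97231706; θ=atan2(y, x)=-9.1034° <0 so +360° → 350.8966° ≈ 350.9°
Leg 6: φ1=1.3639643, φ2=1.1964372, Δφ=-0.1675272, Δλ=0.4740122 rad; a=sin²(Δφ/2)+cosφ1·cosφ2·sin²(Δλ/2)=0.0111398030; c=2·atan2(√a, √(1-a))=0.211484426; dist=6371·c=1347.367 ≈ 1347.4 km; running total=52319.7 km
Leg 6 bearing: y=sinΔλ·cosφ2=0.16691646, x=cosφ1·sinφ2-sinφ1·cosφ2·cosΔλ=-0.12728600; θ=atan2(y, x)=127.3282° ≈ 127.3°

Leg 1: dist=10507.1 km, bearing=357.3°
Leg 2: dist=12781.7 km, bearing=132.6°
Leg 3: dist=4057.1 km, bearing=135.0°
Leg 4: dist=14734.0 km, bearing=235.6°
Leg 5: dist=8892.4 km, bearing=350.9°
Leg 6: dist=1347.4 km, bearing=127.3°
Total: 52319.7 km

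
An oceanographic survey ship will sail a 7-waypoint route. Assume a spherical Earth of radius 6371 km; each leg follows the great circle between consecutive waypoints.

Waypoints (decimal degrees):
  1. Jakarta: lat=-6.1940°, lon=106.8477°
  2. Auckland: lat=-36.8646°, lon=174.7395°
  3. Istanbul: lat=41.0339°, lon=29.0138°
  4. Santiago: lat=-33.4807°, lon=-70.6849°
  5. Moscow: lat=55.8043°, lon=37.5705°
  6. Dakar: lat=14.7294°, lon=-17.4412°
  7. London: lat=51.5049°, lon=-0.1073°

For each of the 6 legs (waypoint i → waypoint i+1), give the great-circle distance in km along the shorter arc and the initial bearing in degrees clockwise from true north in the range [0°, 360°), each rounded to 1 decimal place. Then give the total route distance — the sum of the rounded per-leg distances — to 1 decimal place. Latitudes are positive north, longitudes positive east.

Leg 1: φ1=-0.1081057, φ2=-0.6434086, Δφ=-0.5353030, Δλ=1.1849354 rad; a=sin²(Δφ/2)+cosφ1·cosφ2·sin²(Δλ/2)=0.3179611219; c=2·atan2(√a, √(1-a))=1.198153919; dist=6371·c=7633.439 ≈ 7633.4 km; running total=7633.4 km
Leg 1 bearing: y=sinΔλ·cosφ2=0.74123122, x=cosφ1·sinφ2-sinφ1·cosφ2·cosΔλ=-0.56393588; θ=atan2(y, x)=127.2642° ≈ 127.3°
Leg 2: φ1=-0.6434086, φ2=0.7161767, Δφ=1.3595853, Δλ=-2.5433933 rad; a=sin²(Δφ/2)+cosφ1·cosφ2·sin²(Δλ/2)=0.9462782948; c=2·atan2(√a, √(1-a))=2.673779592; dist=6371·c=17034.6498 ≈ 17034.6 km; running total=24668.0 km
Leg 2 bearing: y=sinΔλ·cosφ2=-0.42480014, x=cosφ1·sinφ2-sinφ1·cosφ2·cosΔλ=0.15128641; θ=atan2(y, x)=-70.3974° <0 so +360° → 289.6026° ≈ 289.6°
Leg 3: φ1=0.7161767, φ2=-0.5843485, Δφ=-1.3005251, Δλ=-1.7400706 rad; a=sin²(Δφ/2)+cosφ1·cosφ2·sin²(Δλ/2)=0.7340787927; c=2·atan2(√a, √(1-a))=2.058000934; dist=6371·c=13111.524 ≈ 13111.5 km; running total=37779.5 km
Leg 3 bearing: y=sinΔλ·cosφ2=-0.82215055, x=cosφ1·sinφ2-sinφ1·cosφ2·cosΔλ=-0.32387798; θ=atan2(y, x)=-111.5015° <0 so +360° → 248.4985° ≈ 248.5°
Leg 4: φ1=-0.5843485, φ2=0.9739688, Δφ=1.5583172, Δλ=1.8894132 rad; a=sin²(Δφ/2)+cosφ1·cosφ2·sin²(Δλ/2)=0.8015649013; c=2·atan2(√a, √(1-a))=2.218215455; dist=6371·c=14132.251 ≈ 14132.3 km; running total=51911.8 km
Leg 4 bearing: y=sinΔλ·cosφ2=0.53373455, x=cosφ1·sinφ2-sinφ1·cosφ2·cosΔλ=0.59275785; θ=atan2(y, x)=42.0007° ≈ 42.0°
Leg 5: φ1=0.9739688, φ2=0.2570765, Δφ=-0.7168922, Δλ=-0.9601353 rad; a=sin²(Δφ/2)+cosφ1·cosφ2·sin²(Δλ/2)=0.2390114681; c=2·atan2(√a, √(1-a))=1.021629129; dist=6371·c=6508.799 ≈ 6508.8 km; running total=58420.6 km
Leg 5 bearing: y=sinΔλ·cosφ2=-0.79234585, x=cosφ1·sinφ2-sinφ1·cosφ2·cosΔλ=-0.31579740; θ=atan2(y, x)=-111.7303° <0 so +360° → 248.2697° ≈ 248.3°
Leg 6: φ1=0.2570765, φ2=0.8989301, Δφ=0.6418536, Δλ=0.3025336 rad; a=sin²(Δφ/2)+cosφ1·cosφ2·sin²(Δλ/2)=0.1131761167; c=2·atan2(√a, √(1-a))=0.686218174; dist=6371·c=4371.896 ≈ 4371.9 km; running total=62792.5 km
Leg 6 bearing: y=sinΔλ·cosφ2=0.18545190, x=cosφ1·sinφ2-sinφ1·cosφ2·cosΔλ=0.60586857; θ=atan2(y, x)=17.0190° ≈ 17.0°

Leg 1: dist=7633.4 km, bearing=127.3°
Leg 2: dist=17034.6 km, bearing=289.6°
Leg 3: dist=13111.5 km, bearing=248.5°
Leg 4: dist=14132.3 km, bearing=42.0°
Leg 5: dist=6508.8 km, bearing=248.3°
Leg 6: dist=4371.9 km, bearing=17.0°
Total: 62792.5 km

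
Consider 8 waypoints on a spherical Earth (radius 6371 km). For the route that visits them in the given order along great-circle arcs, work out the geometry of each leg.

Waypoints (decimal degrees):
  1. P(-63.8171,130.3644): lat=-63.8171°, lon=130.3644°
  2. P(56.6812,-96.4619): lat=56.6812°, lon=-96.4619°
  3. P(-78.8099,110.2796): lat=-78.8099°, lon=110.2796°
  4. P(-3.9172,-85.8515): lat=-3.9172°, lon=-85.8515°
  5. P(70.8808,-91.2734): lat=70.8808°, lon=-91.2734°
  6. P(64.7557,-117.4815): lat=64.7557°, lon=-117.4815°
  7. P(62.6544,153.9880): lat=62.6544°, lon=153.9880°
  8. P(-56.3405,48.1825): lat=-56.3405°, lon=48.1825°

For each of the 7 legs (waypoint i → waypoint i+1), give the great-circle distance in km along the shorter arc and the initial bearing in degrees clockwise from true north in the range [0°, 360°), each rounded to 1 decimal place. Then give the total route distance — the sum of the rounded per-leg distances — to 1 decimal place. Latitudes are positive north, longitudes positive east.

Leg 1: φ1=-1.1138185, φ2=0.9892736, Δφ=2.1030921, Δλ=-3.9588658 rad; a=sin²(Δφ/2)+cosφ1·cosφ2·sin²(Δλ/2)=0.9578583127; c=2·atan2(√a, √(1-a))=2.728084067; dist=6371·c=17380.624 ≈ 17380.6 km; running total=17380.6 km
Leg 1 bearing: y=sinΔλ·cosφ2=0.40059286, x=cosφ1·sinφ2-sinφ1·cosφ2·cosΔλ=0.03143912; θ=atan2(y, x)=85.5125° ≈ 85.5°
Leg 2: φ1=0.9892736, φ2=-1.3754922, Δφ=-2.3647658, Δλ=3.6083199 rad; a=sin²(Δφ/2)+cosφ1·cosφ2·sin²(Δλ/2)=0.9574694066; c=2·atan2(√a, √(1-a))=2.726152616; dist=6371·c=17368.318 ≈ 17368.3 km; running total=34748.9 km
Leg 2 bearing: y=sinΔλ·cosφ2=-0.08732258, x=cosφ1·sinφ2-sinφ1·cosφ2·cosΔλ=-0.39403266; θ=atan2(y, x)=-167.5045° <0 so +360° → 192.4955° ≈ 192.5°
Leg 3: φ1=-1.3754922, φ2=-0.0683680, Δφ=1.3071242, Δλ=-3.4231335 rad; a=sin²(Δφ/2)+cosφ1·cosφ2·sin²(Δλ/2)=0.5594863335; c=2·atan2(√a, √(1-a))=1.690051463; dist=6371·c=10767.318 ≈ 10767.3 km; running total=45516.2 km
Leg 3 bearing: y=sinΔλ·cosφ2=0.27718704, x=cosφ1·sinφ2-sinφ1·cosφ2·cosΔλ=-0.95342165; θ=atan2(y, x)=163.7893° ≈ 163.8°
Leg 4: φ1=-0.0683680, φ2=1.2371033, Δφ=1.3054714, Δλ=-0.0946300 rad; a=sin²(Δφ/2)+cosφ1·cosφ2·sin²(Δλ/2)=0.3696195640; c=2·atan2(√a, √(1-a))=1.306986069; dist=6371·c=8326.808 ≈ 8326.8 km; running total=53843.0 km
Leg 4 bearing: y=sinΔλ·cosφ2=-0.03094836, x=cosφ1·sinφ2-sinφ1·cosφ2·cosΔλ=0.96490723; θ=atan2(y, x)=-1.8371° <0 so +360° → 358.1629° ≈ 358.2°
Leg 5: φ1=1.2371033, φ2=1.1302002, Δφ=-0.1069032, Δλ=-0.4574176 rad; a=sin²(Δφ/2)+cosφ1·cosφ2·sin²(Δλ/2)=0.0100345221; c=2·atan2(√a, √(1-a))=0.200681507; dist=6371·c=1278.542 ≈ 1278.5 km; running total=55121.5 km
Leg 5 bearing: y=sinΔλ·cosφ2=-0.18834696, x=cosφ1·sinφ2-sinφ1·cosφ2·cosΔλ=-0.06527437; θ=atan2(y, x)=-109.1145° <0 so +360° → 250.8855° ≈ 250.9°
Leg 6: φ1=1.1302002, φ2=1.0935256, Δφ=-0.0366746, Δλ=4.7380366 rad; a=sin²(Δφ/2)+cosφ1·cosφ2·sin²(Δλ/2)=0.0957771591; c=2·atan2(√a, √(1-a))=0.629289857; dist=6371·c=4009.206 ≈ 4009.2 km; running total=59130.7 km
Leg 6 bearing: y=sinΔλ·cosφ2=-0.45920556, x=cosφ1·sinφ2-sinφ1·cosφ2·cosΔλ=0.36816550; θ=atan2(y, x)=-51.2793° <0 so +360° → 308.7207° ≈ 308.7°
Leg 7: φ1=1.0935256, φ2=-0.9833272, Δφ=-2.0768528, Δλ=-1.8466543 rad; a=sin²(Δφ/2)+cosφ1·cosφ2·sin²(Δλ/2)=0.9043397242; c=2·atan2(√a, √(1-a))=2.512700082; dist=6371·c=16008.412 ≈ 16008.4 km; running total=75139.1 km
Leg 7 bearing: y=sinΔλ·cosφ2=-0.53330081, x=cosφ1·sinφ2-sinφ1·cosφ2·cosΔλ=-0.24824945; θ=atan2(y, x)=-114.9618° <0 so +360° → 245.0382° ≈ 245.0°

Leg 1: dist=17380.6 km, bearing=85.5°
Leg 2: dist=17368.3 km, bearing=192.5°
Leg 3: dist=10767.3 km, bearing=163.8°
Leg 4: dist=8326.8 km, bearing=358.2°
Leg 5: dist=1278.5 km, bearing=250.9°
Leg 6: dist=4009.2 km, bearing=308.7°
Leg 7: dist=16008.4 km, bearing=245.0°
Total: 75139.1 km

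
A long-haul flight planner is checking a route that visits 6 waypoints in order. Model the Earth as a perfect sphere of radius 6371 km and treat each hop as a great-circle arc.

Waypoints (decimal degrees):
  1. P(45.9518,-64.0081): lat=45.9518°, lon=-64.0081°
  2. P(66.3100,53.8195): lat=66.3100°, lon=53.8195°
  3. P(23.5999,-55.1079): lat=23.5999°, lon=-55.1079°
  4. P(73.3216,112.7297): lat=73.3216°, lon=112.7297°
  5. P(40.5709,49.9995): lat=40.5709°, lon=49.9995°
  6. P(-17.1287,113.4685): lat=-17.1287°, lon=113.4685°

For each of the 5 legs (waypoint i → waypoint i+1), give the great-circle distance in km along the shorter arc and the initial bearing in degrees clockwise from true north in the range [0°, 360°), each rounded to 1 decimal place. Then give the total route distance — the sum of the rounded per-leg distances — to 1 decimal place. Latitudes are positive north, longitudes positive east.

Leg 1: φ1=0.8020102, φ2=1.1573278, Δφ=0.3553176, Δλ=2.0564796 rad; a=sin²(Δφ/2)+cosφ1·cosφ2·sin²(Δλ/2)=0.2361078763; c=2·atan2(√a, √(1-a))=1.014806557; dist=6371·c=6465.333 ≈ 6465.3 km; running total=6465.3 km
Leg 1 bearing: y=sinΔλ·cosφ2=0.35532367, x=cosφ1·sinφ2-sinφ1·cosφ2·cosΔλ=0.77148485; θ=atan2(y, x)=24.7294° ≈ 24.7°
Leg 2: φ1=1.1573278, φ2=0.4118960, Δφ=-0.7454319, Δλ=-1.9011418 rad; a=sin²(Δφ/2)+cosφ1·cosφ2·sin²(Δλ/2)=0.3764082300; c=2·atan2(√a, √(1-a))=1.321023812; dist=6371·c=8416.243 ≈ 8416.2 km; running total=14881.5 km
Leg 2 bearing: y=sinΔλ·cosφ2=-0.86681598, x=cosφ1·sinφ2-sinφ1·cosφ2·cosΔλ=0.43304776; θ=atan2(y, x)=-63.4540° <0 so +360° → 296.5460° ≈ 296.5°
Leg 3: φ1=0.4118960, φ2=1.2797033, Δφ=0.8678074, Δλ=2.9293187 rad; a=sin²(Δφ/2)+cosφ1·cosφ2·sin²(Δλ/2)=0.4367937673; c=2·atan2(√a, √(1-a))=1.444044736; dist=6371·c=9200.009 ≈ 9200.0 km; running total=24081.5 km
Leg 3 bearing: y=sinΔλ·cosφ2=0.06046599, x=cosφ1·sinφ2-sinφ1·cosφ2·cosΔλ=0.99013320; θ=atan2(y, x)=3.4946° ≈ 3.5°
Leg 4: φ1=1.2797033, φ2=0.7080958, Δφ=-0.5716075, Δλ=-1.0948485 rad; a=sin²(Δφ/2)+cosφ1·cosφ2·sin²(Δλ/2)=0.1385434789; c=2·atan2(√a, √(1-a))=0.762787191; dist=6371·c=4859.717 ≈ 4859.7 km; running total=28941.2 km
Leg 4 bearing: y=sinΔλ·cosφ2=-0.67517873, x=cosφ1·sinφ2-sinφ1·cosφ2·cosΔλ=-0.14673247; θ=atan2(y, x)=-102.2611° <0 so +360° → 257.7389° ≈ 257.7°
Leg 5: φ1=0.7080958, φ2=-0.2989522, Δφ=-1.0070480, Δλ=1.1077430 rad; a=sin²(Δφ/2)+cosφ1·cosφ2·sin²(Δλ/2)=0.4336504423; c=2·atan2(√a, √(1-a))=1.437704642; dist=6371·c=9159.616 ≈ 9159.6 km; running total=38100.8 km
Leg 5 bearing: y=sinΔλ·cosφ2=0.85500926, x=cosφ1·sinφ2-sinφ1·cosφ2·cosΔλ=-0.50134830; θ=atan2(y, x)=120.3859° ≈ 120.4°

Leg 1: dist=6465.3 km, bearing=24.7°
Leg 2: dist=8416.2 km, bearing=296.5°
Leg 3: dist=9200.0 km, bearing=3.5°
Leg 4: dist=4859.7 km, bearing=257.7°
Leg 5: dist=9159.6 km, bearing=120.4°
Total: 38100.8 km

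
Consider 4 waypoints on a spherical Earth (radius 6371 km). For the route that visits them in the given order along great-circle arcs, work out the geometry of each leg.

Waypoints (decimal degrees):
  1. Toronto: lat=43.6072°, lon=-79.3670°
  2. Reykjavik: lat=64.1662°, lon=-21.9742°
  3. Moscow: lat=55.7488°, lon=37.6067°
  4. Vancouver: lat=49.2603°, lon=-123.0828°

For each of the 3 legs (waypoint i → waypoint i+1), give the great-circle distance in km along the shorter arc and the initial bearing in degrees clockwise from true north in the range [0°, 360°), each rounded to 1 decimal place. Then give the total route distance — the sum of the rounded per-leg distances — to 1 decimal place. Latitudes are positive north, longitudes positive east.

Leg 1: dist=4196.3 km, bearing=36.9°
Leg 2: dist=3308.7 km, bearing=77.9°
Leg 3: dist=8201.9 km, bearing=347.0°
Total: 15706.9 km

Leg 1: φ1=0.7610892, φ2=1.1199115, Δφ=0.3588222, Δλ=1.0016933 rad; a=sin²(Δφ/2)+cosφ1·cosφ2·sin²(Δλ/2)=0.1045933414; c=2·atan2(√a, √(1-a))=0.658659643; dist=6371·c=4196.321 ≈ 4196.3 km; running total=4196.3 km
Leg 1 bearing: y=sinΔλ·cosφ2=0.36707935, x=cosφ1·sinφ2-sinφ1·cosφ2·cosΔλ=0.48976223; θ=atan2(y, x)=36.8518° ≈ 36.9°
Leg 2: φ1=1.1199115, φ2=0.9730001, Δφ=-0.1469113, Δλ=1.0398829 rad; a=sin²(Δφ/2)+cosφ1·cosφ2·sin²(Δλ/2)=0.0659250285; c=2·atan2(√a, √(1-a))=0.519333932; dist=6371·c=3308.676 ≈ 3308.7 km; running total=7505.0 km
Leg 2 bearing: y=sinΔλ·cosφ2=0.48534691, x=cosφ1·sinφ2-sinφ1·cosφ2·cosΔλ=0.10370177; θ=atan2(y, x)=77.9392° ≈ 77.9°
Leg 3: φ1=0.9730001, φ2=0.8597544, Δφ=-0.1132457, Δλ=-2.8045608 rad; a=sin²(Δφ/2)+cosφ1·cosφ2·sin²(Δλ/2)=0.3601813798; c=2·atan2(√a, √(1-a))=1.287380071; dist=6371·c=8201.898 ≈ 8201.9 km; running total=15706.9 km
Leg 3 bearing: y=sinΔλ·cosφ2=-0.21581435, x=cosφ1·sinφ2-sinφ1·cosφ2·cosΔλ=0.93553577; θ=atan2(y, x)=-12.9901° <0 so +360° → 347.0099° ≈ 347.0°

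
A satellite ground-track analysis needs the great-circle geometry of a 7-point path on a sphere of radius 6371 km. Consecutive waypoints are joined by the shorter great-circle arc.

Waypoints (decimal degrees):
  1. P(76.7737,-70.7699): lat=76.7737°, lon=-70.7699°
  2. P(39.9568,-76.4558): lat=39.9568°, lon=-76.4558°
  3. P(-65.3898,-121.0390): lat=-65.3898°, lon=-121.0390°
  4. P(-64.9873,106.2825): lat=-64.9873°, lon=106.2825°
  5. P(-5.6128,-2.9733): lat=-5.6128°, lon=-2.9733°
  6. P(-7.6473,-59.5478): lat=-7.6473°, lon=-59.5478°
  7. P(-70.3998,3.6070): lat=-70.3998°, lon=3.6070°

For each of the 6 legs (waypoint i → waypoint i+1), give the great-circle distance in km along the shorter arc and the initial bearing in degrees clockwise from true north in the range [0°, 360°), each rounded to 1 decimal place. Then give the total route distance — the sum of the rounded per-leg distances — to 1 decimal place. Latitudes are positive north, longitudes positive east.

Leg 1: φ1=1.3399538, φ2=0.6973777, Δφ=-0.6425761, Δλ=-0.0992377 rad; a=sin²(Δφ/2)+cosφ1·cosφ2·sin²(Δλ/2)=0.1001541127; c=2·atan2(√a, √(1-a))=0.644014642; dist=6371·c=4103.017 ≈ 4103.0 km; running total=4103.0 km
Leg 1 bearing: y=sinΔλ·cosφ2=-0.07594375, x=cosφ1·sinφ2-sinφ1·cosφ2·cosΔλ=-0.59558846; θ=atan2(y, x)=-172.7334° <0 so +360° → 187.2666° ≈ 187.3°
Leg 2: φ1=0.6973777, φ2=-1.1412673, Δφ=-1.8386450, Δλ=-0.7781236 rad; a=sin²(Δφ/2)+cosφ1·cosφ2·sin²(Δλ/2)=0.6782587230; c=2·atan2(√a, √(1-a))=1.935334064; dist=6371·c=12330.013 ≈ 12330.0 km; running total=16433.0 km
Leg 2 bearing: y=sinΔλ·cosφ2=-0.29231952, x=cosφ1·sinφ2-sinφ1·cosφ2·cosΔλ=-0.88738076; θ=atan2(y, x)=-161.7672° <0 so +360° → 198.2328° ≈ 198.2°
Leg 3: φ1=-1.1412673, φ2=-1.1342424, Δφ=0.0070250, Δλ=3.9675086 rad; a=sin²(Δφ/2)+cosφ1·cosφ2·sin²(Δλ/2)=0.1477331676; c=2·atan2(√a, √(1-a))=0.789030511; dist=6371·c=5026.913 ≈ 5026.9 km; running total=21459.9 km
Leg 3 bearing: y=sinΔλ·cosφ2=-0.31084353, x=cosφ1·sinφ2-sinφ1·cosφ2·cosΔλ=-0.63797227; θ=atan2(y, x)=-154.0230° <0 so +360° → 205.9770° ≈ 206.0°
Leg 4: φ1=-1.1342424, φ2=-0.0979618, Δφ=1.0362805, Δλ=-1.9068734 rad; a=sin²(Δφ/2)+cosφ1·cosφ2·sin²(Δλ/2)=0.5250694543; c=2·atan2(√a, √(1-a))=1.620956267; dist=6371·c=10327.112 ≈ 10327.1 km; running total=31787.0 km
Leg 4 bearing: y=sinΔλ·cosφ2=-0.93952944, x=cosφ1·sinφ2-sinφ1·cosφ2·cosΔλ=-0.33877799; θ=atan2(y, x)=-109.8284° <0 so +360° → 250.1716° ≈ 250.2°
Leg 5: φ1=-0.0979618, φ2=-0.1334706, Δφ=-0.0355087, Δλ=-0.9874113 rad; a=sin²(Δφ/2)+cosφ1·cosφ2·sin²(Δλ/2)=0.2218245810; c=2·atan2(√a, √(1-a))=0.980808584; dist=6371·c=6248.731 ≈ 6248.7 km; running total=38035.7 km
Leg 5 bearing: y=sinΔλ·cosφ2=-0.82717984, x=cosφ1·sinφ2-sinφ1·cosφ2·cosΔλ=-0.07903956; θ=atan2(y, x)=-95.4582° <0 so +360° → 264.5418° ≈ 264.5°
Leg 6: φ1=-0.1334706, φ2=-1.2287083, Δφ=-1.0952377, Δλ=1.1022592 rad; a=sin²(Δφ/2)+cosφ1·cosφ2·sin²(Δλ/2)=0.3622491433; c=2·atan2(√a, √(1-a))=1.291684752; dist=6371·c=8229.324 ≈ 8229.3 km; running total=46265.0 km
Leg 6 bearing: y=sinΔλ·cosφ2=0.29930284, x=cosφ1·sinφ2-sinφ1·cosφ2·cosΔλ=-0.91351881; θ=atan2(y, x)=161.8593° ≈ 161.9°

Leg 1: dist=4103.0 km, bearing=187.3°
Leg 2: dist=12330.0 km, bearing=198.2°
Leg 3: dist=5026.9 km, bearing=206.0°
Leg 4: dist=10327.1 km, bearing=250.2°
Leg 5: dist=6248.7 km, bearing=264.5°
Leg 6: dist=8229.3 km, bearing=161.9°
Total: 46265.0 km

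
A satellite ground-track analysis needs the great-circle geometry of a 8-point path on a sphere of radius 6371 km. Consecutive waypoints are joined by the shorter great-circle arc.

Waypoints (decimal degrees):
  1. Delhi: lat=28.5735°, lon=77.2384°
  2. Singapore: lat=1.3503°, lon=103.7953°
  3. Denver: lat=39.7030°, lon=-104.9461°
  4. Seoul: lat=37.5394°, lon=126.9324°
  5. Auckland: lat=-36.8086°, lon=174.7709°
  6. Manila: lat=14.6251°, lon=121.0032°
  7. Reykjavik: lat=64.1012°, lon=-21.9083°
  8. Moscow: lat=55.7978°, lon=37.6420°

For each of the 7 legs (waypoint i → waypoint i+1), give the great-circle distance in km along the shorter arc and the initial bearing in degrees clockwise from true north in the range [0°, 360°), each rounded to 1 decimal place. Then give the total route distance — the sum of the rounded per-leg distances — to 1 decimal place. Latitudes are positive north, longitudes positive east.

Leg 1: dist=4135.7 km, bearing=132.3°
Leg 2: dist=14594.3 km, bearing=29.5°
Leg 3: dist=9927.1 km, bearing=321.4°
Leg 4: dist=9618.2 km, bearing=143.5°
Leg 5: dist=8022.1 km, bearing=304.9°
Leg 6: dist=10709.8 km, bearing=344.6°
Leg 7: dist=3305.2 km, bearing=77.8°
Total: 60312.4 km

Leg 1: φ1=0.4987017, φ2=0.0235672, Δφ=-0.4751345, Δλ=0.4635053 rad; a=sin²(Δφ/2)+cosφ1·cosφ2·sin²(Δλ/2)=0.1017008413; c=2·atan2(√a, √(1-a))=0.649149341; dist=6371·c=4135.730 ≈ 4135.7 km; running total=4135.7 km
Leg 1 bearing: y=sinΔλ·cosφ2=0.44696219, x=cosφ1·sinφ2-sinφ1·cosφ2·cosΔλ=-0.40700850; θ=atan2(y, x)=132.3213° ≈ 132.3°
Leg 2: φ1=0.0235672, φ2=0.6929481, Δφ=0.6693809, Δλ=-3.6432247 rad; a=sin²(Δφ/2)+cosφ1·cosφ2·sin²(Δλ/2)=0.8296692753; c=2·atan2(√a, √(1-a))=2.290734981; dist=6371·c=14594.273 ≈ 14594.3 km; running total=18730.0 km
Leg 2 bearing: y=sinΔλ·cosφ2=0.36995521, x=cosφ1·sinφ2-sinφ1·cosφ2·cosΔλ=0.65452717; θ=atan2(y, x)=29.4762° ≈ 29.5°
Leg 3: φ1=0.6929481, φ2=0.6551861, Δφ=-0.0377619, Δλ=4.0470433 rad; a=sin²(Δφ/2)+cosφ1·cosφ2·sin²(Δλ/2)=0.4936884996; c=2·atan2(√a, √(1-a))=1.558172991; dist=6371·c=9927.120 ≈ 9927.1 km; running total=28657.1 km
Leg 3 bearing: y=sinΔλ·cosφ2=-0.62380431, x=cosφ1·sinφ2-sinφ1·cosφ2·cosΔλ=0.78147862; θ=atan2(y, x)=-38.5981° <0 so +360° → 321.4019° ≈ 321.4°
Leg 4: φ1=0.6551861, φ2=-0.6424313, Δφ=-1.2976174, Δλ=0.8349393 rad; a=sin²(Δφ/2)+cosφ1·cosφ2·sin²(Δλ/2)=0.4694662532; c=2·atan2(√a, √(1-a))=1.509690813; dist=6371·c=9618.240 ≈ 9618.2 km; running total=38275.3 km
Leg 4 bearing: y=sinΔλ·cosφ2=0.59348011, x=cosφ1·sinφ2-sinφ1·cosφ2·cosΔλ=-0.80252858; θ=atan2(y, x)=143.5166° ≈ 143.5°
Leg 5: φ1=-0.6424313, φ2=0.2552561, Δφ=0.8976874, Δλ=-0.9384234 rad; a=sin²(Δφ/2)+cosφ1·cosφ2·sin²(Δλ/2)=0.3466927259; c=2·atan2(√a, √(1-a))=1.259162110; dist=6371·c=8022.122 ≈ 8022.1 km; running total=46297.4 km
Leg 5 bearing: y=sinΔλ·cosφ2=-0.78049143, x=cosφ1·sinφ2-sinφ1·cosφ2·cosΔλ=0.54481249; θ=atan2(y, x)=-55.0835° <0 so +360° → 304.9165° ≈ 304.9°
Leg 6: φ1=0.2552561, φ2=1.1187770, Δφ=0.8635208, Δλ=-2.4942762 rad; a=sin²(Δφ/2)+cosφ1·cosφ2·sin²(Δλ/2)=0.5549999691; c=2·atan2(√a, √(1-a))=1.681019315; dist=6371·c=10709.774 ≈ 10709.8 km; running total=57007.2 km
Leg 6 bearing: y=sinΔλ·cosφ2=-0.26340104, x=cosφ1·sinφ2-sinφ1·cosφ2·cosΔλ=0.95839444; θ=atan2(y, x)=-15.3675° <0 so +360° → 344.6325° ≈ 344.6°
Leg 7: φ1=1.1187770, φ2=0.9738553, Δφ=-0.1449217, Δλ=1.0393488 rad; a=sin²(Δφ/2)+cosφ1·cosφ2·sin²(Δλ/2)=0.0657894314; c=2·atan2(√a, √(1-a))=0.518787241; dist=6371·c=3305.194 ≈ 3305.2 km; running total=60312.4 km
Leg 7 bearing: y=sinΔλ·cosφ2=0.48458507, x=cosφ1·sinφ2-sinφ1·cosφ2·cosΔλ=0.10498591; θ=atan2(y, x)=77.7757° ≈ 77.8°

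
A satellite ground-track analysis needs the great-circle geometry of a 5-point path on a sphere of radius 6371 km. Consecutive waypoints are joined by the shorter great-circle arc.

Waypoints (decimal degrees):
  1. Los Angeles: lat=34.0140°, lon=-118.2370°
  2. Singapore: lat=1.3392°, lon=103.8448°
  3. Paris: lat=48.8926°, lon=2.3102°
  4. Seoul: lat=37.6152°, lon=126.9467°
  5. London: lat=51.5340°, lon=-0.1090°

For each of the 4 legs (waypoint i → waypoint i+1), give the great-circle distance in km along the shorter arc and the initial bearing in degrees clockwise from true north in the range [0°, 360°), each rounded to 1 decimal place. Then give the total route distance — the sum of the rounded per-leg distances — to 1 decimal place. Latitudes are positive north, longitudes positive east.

Leg 1: dist=14122.9 km, bearing=303.0°
Leg 2: dist=10734.3 km, bearing=319.6°
Leg 3: dist=8958.7 km, bearing=41.4°
Leg 4: dist=8848.2 km, bearing=329.7°
Total: 42664.1 km

Leg 1: φ1=0.5936563, φ2=0.0233734, Δφ=-0.5702828, Δλ=3.8760586 rad; a=sin²(Δφ/2)+cosφ1·cosφ2·sin²(Δλ/2)=0.8009795461; c=2·atan2(√a, √(1-a))=2.216748556; dist=6371·c=14122.905 ≈ 14122.9 km; running total=14122.9 km
Leg 1 bearing: y=sinΔλ·cosφ2=-0.67000784, x=cosφ1·sinφ2-sinφ1·cosφ2·cosΔλ=0.43443613; θ=atan2(y, x)=-57.0404° <0 so +360° → 302.9596° ≈ 303.0°
Leg 2: φ1=0.0233734, φ2=0.8533368, Δφ=0.8299634, Δλ=-1.7721131 rad; a=sin²(Δφ/2)+cosφ1·cosφ2·sin²(Δλ/2)=0.5569111462; c=2·atan2(√a, √(1-a))=1.684865834; dist=6371·c=10734.280 ≈ 10734.3 km; running total=24857.2 km
Leg 2 bearing: y=sinΔλ·cosφ2=-0.64419434, x=cosφ1·sinφ2-sinφ1·cosφ2·cosΔλ=0.75634525; θ=atan2(y, x)=-40.4217° <0 so +360° → 319.5783° ≈ 319.6°
Leg 3: φ1=0.8533368, φ2=0.6565091, Δφ=-0.1968278, Δλ=2.1753173 rad; a=sin²(Δφ/2)+cosφ1·cosφ2·sin²(Δλ/2)=0.4180588683; c=2·atan2(√a, √(1-a))=1.406171478; dist=6371·c=8958.718 ≈ 8958.7 km; running total=33815.9 km
Leg 3 bearing: y=sinΔλ·cosφ2=0.65174248, x=cosφ1·sinφ2-sinφ1·cosφ2·cosΔλ=0.74052302; θ=atan2(y, x)=41.3514° ≈ 41.4°
Leg 4: φ1=0.6565091, φ2=0.8994380, Δφ=0.2429289, Δλ=-2.2175403 rad; a=sin²(Δφ/2)+cosφ1·cosφ2·sin²(Δλ/2)=0.4095141067; c=2·atan2(√a, √(1-a))=1.388821863; dist=6371·c=8848.184 ≈ 8848.2 km; running total=42664.1 km
Leg 4 bearing: y=sinΔλ·cosφ2=-0.49642715, x=cosφ1·sinφ2-sinφ1·cosφ2·cosΔλ=0.84900489; θ=atan2(y, x)=-30.3155° <0 so +360° → 329.6845° ≈ 329.7°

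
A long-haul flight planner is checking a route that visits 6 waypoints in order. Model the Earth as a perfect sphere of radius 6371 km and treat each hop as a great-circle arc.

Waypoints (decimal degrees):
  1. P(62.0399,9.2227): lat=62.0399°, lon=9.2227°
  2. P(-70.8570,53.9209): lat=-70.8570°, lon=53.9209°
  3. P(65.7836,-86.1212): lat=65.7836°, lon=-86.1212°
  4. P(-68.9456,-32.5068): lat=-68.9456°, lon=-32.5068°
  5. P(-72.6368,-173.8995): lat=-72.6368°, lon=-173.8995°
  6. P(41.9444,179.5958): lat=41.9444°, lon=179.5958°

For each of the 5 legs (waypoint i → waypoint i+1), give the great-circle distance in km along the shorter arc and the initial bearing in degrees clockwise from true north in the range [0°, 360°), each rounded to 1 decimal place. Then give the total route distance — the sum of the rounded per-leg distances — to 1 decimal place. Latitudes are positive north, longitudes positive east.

Leg 1: φ1=1.0828005, φ2=-1.2366879, Δφ=-2.3194885, Δλ=0.7801308 rad; a=sin²(Δφ/2)+cosφ1·cosφ2·sin²(Δλ/2)=0.8625713130; c=2·atan2(√a, √(1-a))=2.382037823; dist=6371·c=15175.963 ≈ 15176.0 km; running total=15176.0 km
Leg 1 bearing: y=sinΔλ·cosφ2=0.23065478, x=cosφ1·sinφ2-sinφ1·cosφ2·cosΔλ=-0.64881935; θ=atan2(y, x)=160.4297° ≈ 160.4°
Leg 2: φ1=-1.2366879, φ2=1.1481404, Δφ=2.3848284, Δλ=-2.4441957 rad; a=sin²(Δφ/2)+cosφ1·cosφ2·sin²(Δλ/2)=0.9823381337; c=2·atan2(√a, √(1-a))=2.875008051; dist=6371·c=18316.676 ≈ 18316.7 km; running total=33492.7 km
Leg 2 bearing: y=sinΔλ·cosφ2=-0.26343030, x=cosφ1·sinφ2-sinφ1·cosφ2·cosΔλ=0.00204348; θ=atan2(y, x)=-89.5556° <0 so +360° → 270.4444° ≈ 270.4°
Leg 3: φ1=1.1481404, φ2=-1.2033277, Δφ=-2.3514681, Δλ=0.9357478 rad; a=sin²(Δφ/2)+cosφ1·cosφ2·sin²(Δλ/2)=0.8818503048; c=2·atan2(√a, √(1-a))=2.439822476; dist=6371·c=15544.109 ≈ 15544.1 km; running total=49036.8 km
Leg 3 bearing: y=sinΔλ·cosφ2=0.28921504, x=cosφ1·sinφ2-sinφ1·cosφ2·cosΔλ=-0.57716206; θ=atan2(y, x)=153.3846° ≈ 153.4°
Leg 4: φ1=-1.2033277, φ2=-1.2677513, Δφ=-0.0644236, Δλ=-2.4677682 rad; a=sin²(Δφ/2)+cosφ1·cosφ2·sin²(Δλ/2)=0.0965326764; c=2·atan2(√a, √(1-a))=0.631852643; dist=6371·c=4025.533 ≈ 4025.5 km; running total=53062.3 km
Leg 4 bearing: y=sinΔλ·cosφ2=-0.18621275, x=cosφ1·sinφ2-sinφ1·cosφ2·cosΔλ=-0.56051876; θ=atan2(y, x)=-161.6227° <0 so +360° → 198.3773° ≈ 198.4°
Leg 5: φ1=-1.2677513, φ2=0.7320679, Δφ=1.9998192, Δλ=6.1696569 rad; a=sin²(Δφ/2)+cosφ1·cosφ2·sin²(Δλ/2)=0.7087056694; c=2·atan2(√a, √(1-a))=2.001391080; dist=6371·c=12750.863 ≈ 12750.9 km; running total=65813.2 km
Leg 5 bearing: y=sinΔλ·cosφ2=-0.08426047, x=cosφ1·sinφ2-sinφ1·cosφ2·cosΔλ=0.90480271; θ=atan2(y, x)=-5.3204° <0 so +360° → 354.6796° ≈ 354.7°

Leg 1: dist=15176.0 km, bearing=160.4°
Leg 2: dist=18316.7 km, bearing=270.4°
Leg 3: dist=15544.1 km, bearing=153.4°
Leg 4: dist=4025.5 km, bearing=198.4°
Leg 5: dist=12750.9 km, bearing=354.7°
Total: 65813.2 km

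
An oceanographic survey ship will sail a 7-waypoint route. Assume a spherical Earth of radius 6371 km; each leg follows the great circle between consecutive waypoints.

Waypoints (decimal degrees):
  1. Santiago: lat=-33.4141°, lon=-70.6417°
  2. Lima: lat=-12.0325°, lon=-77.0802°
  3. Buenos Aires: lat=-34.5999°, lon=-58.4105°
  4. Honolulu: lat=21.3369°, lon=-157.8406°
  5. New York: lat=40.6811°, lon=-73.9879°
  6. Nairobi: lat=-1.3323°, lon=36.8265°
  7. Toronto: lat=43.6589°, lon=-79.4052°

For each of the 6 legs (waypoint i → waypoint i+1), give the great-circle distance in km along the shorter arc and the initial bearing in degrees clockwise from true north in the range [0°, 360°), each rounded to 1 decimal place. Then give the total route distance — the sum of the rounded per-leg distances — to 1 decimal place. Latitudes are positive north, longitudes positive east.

Leg 1: φ1=-0.5831861, φ2=-0.2100067, Δφ=0.3731793, Δλ=-0.1123730 rad; a=sin²(Δφ/2)+cosφ1·cosφ2·sin²(Δλ/2)=0.0369880455; c=2·atan2(√a, √(1-a))=0.387057101; dist=6371·c=2465.941 ≈ 2465.9 km; running total=2465.9 km
Leg 1 bearing: y=sinΔλ·cosφ2=-0.10967297, x=cosφ1·sinφ2-sinφ1·cosφ2·cosΔλ=0.36118078; θ=atan2(y, x)=-16.8910° <0 so +360° → 343.1090° ≈ 343.1°
Leg 2: φ1=-0.2100067, φ2=-0.6038822, Δφ=-0.3938754, Δλ=0.3258477 rad; a=sin²(Δφ/2)+cosφ1·cosφ2·sin²(Δλ/2)=0.0594666953; c=2·atan2(√a, √(1-a))=0.492683815; dist=6371·c=3138.889 ≈ 3138.9 km; running total=5604.8 km
Leg 2 bearing: y=sinΔλ·cosφ2=0.26349617, x=cosφ1·sinφ2-sinφ1·cosφ2·cosΔλ=-0.39279944; θ=atan2(y, x)=146.1457° ≈ 146.1°
Leg 3: φ1=-0.6038822, φ2=0.3723992, Δφ=0.9762813, Δλ=-1.7353826 rad; a=sin²(Δφ/2)+cosφ1·cosφ2·sin²(Δλ/2)=0.6661161383; c=2·atan2(√a, √(1-a))=1.909465630; dist=6371·c=12165.206 ≈ 12165.2 km; running total=17770.0 km
Leg 3 bearing: y=sinΔλ·cosφ2=-0.91886959, x=cosφ1·sinφ2-sinφ1·cosφ2·cosΔλ=0.21283890; θ=atan2(y, x)=-76.9585° <0 so +360° → 283.0415° ≈ 283.0°
Leg 4: φ1=0.3723992, φ2=0.7100191, Δφ=0.3376200, Δλ=1.4635057 rad; a=sin²(Δφ/2)+cosφ1·cosφ2·sin²(Δλ/2)=0.3435913363; c=2·atan2(√a, √(1-a))=1.252638547; dist=6371·c=7980.560 ≈ 7980.6 km; running total=25750.6 km
Leg 4 bearing: y=sinΔλ·cosφ2=0.75398880, x=cosφ1·sinφ2-sinφ1·cosφ2·cosΔλ=0.57762116; θ=atan2(y, x)=52.5447° ≈ 52.5°
Leg 5: φ1=0.7100191, φ2=-0.0232530, Δφ=-0.7332722, Δλ=1.9340761 rad; a=sin²(Δφ/2)+cosφ1·cosφ2·sin²(Δλ/2)=0.6422782715; c=2·atan2(√a, √(1-a))=1.859340143; dist=6371·c=11845.856 ≈ 11845.9 km; running total=37596.5 km
Leg 5 bearing: y=sinΔλ·cosφ2=0.93448370, x=cosφ1·sinφ2-sinφ1·cosφ2·cosΔλ=0.21393406; θ=atan2(y, x)=77.1053° ≈ 77.1°
Leg 6: φ1=-0.0232530, φ2=0.7619916, Δφ=0.7852446, Δλ=-2.0286259 rad; a=sin²(Δφ/2)+cosφ1·cosφ2·sin²(Δλ/2)=0.6678685968; c=2·atan2(√a, √(1-a))=1.913184068; dist=6371·c=12188.896 ≈ 12188.9 km; running total=49785.4 km
Leg 6 bearing: y=sinΔλ·cosφ2=-0.64895601, x=cosφ1·sinφ2-sinφ1·cosφ2·cosΔλ=0.68274200; θ=atan2(y, x)=-43.5467° <0 so +360° → 316.4533° ≈ 316.5°

Leg 1: dist=2465.9 km, bearing=343.1°
Leg 2: dist=3138.9 km, bearing=146.1°
Leg 3: dist=12165.2 km, bearing=283.0°
Leg 4: dist=7980.6 km, bearing=52.5°
Leg 5: dist=11845.9 km, bearing=77.1°
Leg 6: dist=12188.9 km, bearing=316.5°
Total: 49785.4 km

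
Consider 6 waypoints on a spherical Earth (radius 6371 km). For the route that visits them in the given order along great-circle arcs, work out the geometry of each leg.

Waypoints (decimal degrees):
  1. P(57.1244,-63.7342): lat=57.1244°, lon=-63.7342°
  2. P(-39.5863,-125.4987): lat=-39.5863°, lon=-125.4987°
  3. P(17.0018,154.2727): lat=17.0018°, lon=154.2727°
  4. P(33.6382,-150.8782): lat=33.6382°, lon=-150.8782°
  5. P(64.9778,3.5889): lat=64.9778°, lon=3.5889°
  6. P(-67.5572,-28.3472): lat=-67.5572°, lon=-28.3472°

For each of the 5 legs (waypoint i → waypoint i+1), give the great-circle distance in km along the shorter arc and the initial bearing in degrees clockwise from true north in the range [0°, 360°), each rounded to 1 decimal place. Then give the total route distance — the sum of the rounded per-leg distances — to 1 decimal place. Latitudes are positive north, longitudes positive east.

Leg 1: φ1=0.9970089, φ2=-0.6909113, Δφ=-1.6879201, Δλ=-1.0779939 rad; a=sin²(Δφ/2)+cosφ1·cosφ2·sin²(Δλ/2)=0.6686379040; c=2·atan2(√a, √(1-a))=1.914817970; dist=6371·c=12199.305 ≈ 12199.3 km; running total=12199.3 km
Leg 1 bearing: y=sinΔλ·cosφ2=-0.67896451, x=cosφ1·sinφ2-sinφ1·cosφ2·cosΔλ=-0.65211366; θ=atan2(y, x)=-133.8444° <0 so +360° → 226.1556° ≈ 226.2°
Leg 2: φ1=-0.6909113, φ2=0.2967374, Δφ=0.9876487, Δλ=4.8829321 rad; a=sin²(Δφ/2)+cosφ1·cosφ2·sin²(Δλ/2)=0.5306254177; c=2·atan2(√a, √(1-a))=1.632085526; dist=6371·c=10398.017 ≈ 10398.0 km; running total=22597.3 km
Leg 2 bearing: y=sinΔλ·cosφ2=-0.94242234, x=cosφ1·sinφ2-sinφ1·cosφ2·cosΔλ=0.32876811; θ=atan2(y, x)=-70.7685° <0 so +360° → 289.2315° ≈ 289.2°
Leg 3: φ1=0.2967374, φ2=0.5870973, Δφ=0.2903600, Δλ=-5.3258879 rad; a=sin²(Δφ/2)+cosφ1·cosφ2·sin²(Δλ/2)=0.1898234734; c=2·atan2(√a, √(1-a))=0.901603566; dist=6371·c=5744.116 ≈ 5744.1 km; running total=28341.4 km
Leg 3 bearing: y=sinΔλ·cosφ2=0.68072671, x=cosφ1·sinφ2-sinφ1·cosφ2·cosΔλ=0.38958084; θ=atan2(y, x)=60.2174° ≈ 60.2°
Leg 4: φ1=0.5870973, φ2=1.1340766, Δφ=0.5469792, Δλ=2.6959595 rad; a=sin²(Δφ/2)+cosφ1·cosφ2·sin²(Δλ/2)=0.4078987162; c=2·atan2(√a, √(1-a))=1.385535842; dist=6371·c=8827.249 ≈ 8827.2 km; running total=37168.6 km
Leg 4 bearing: y=sinΔλ·cosφ2=0.18231220, x=cosφ1·sinφ2-sinφ1·cosφ2·cosΔλ=0.96583212; θ=atan2(y, x)=10.6895° ≈ 10.7°
Leg 5: φ1=1.1340766, φ2=-1.1790956, Δφ=-2.3131721, Δλ=-0.5573901 rad; a=sin²(Δφ/2)+cosφ1·cosφ2·sin²(Δλ/2)=0.8502406350; c=2·atan2(√a, √(1-a))=2.346867959; dist=6371·c=14951.896 ≈ 14951.9 km; running total=52120.5 km
Leg 5 bearing: y=sinΔλ·cosφ2=-0.20194126, x=cosφ1·sinφ2-sinφ1·cosφ2·cosΔλ=-0.68450399; θ=atan2(y, x)=-163.5630° <0 so +360° → 196.4370° ≈ 196.4°

Leg 1: dist=12199.3 km, bearing=226.2°
Leg 2: dist=10398.0 km, bearing=289.2°
Leg 3: dist=5744.1 km, bearing=60.2°
Leg 4: dist=8827.2 km, bearing=10.7°
Leg 5: dist=14951.9 km, bearing=196.4°
Total: 52120.5 km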